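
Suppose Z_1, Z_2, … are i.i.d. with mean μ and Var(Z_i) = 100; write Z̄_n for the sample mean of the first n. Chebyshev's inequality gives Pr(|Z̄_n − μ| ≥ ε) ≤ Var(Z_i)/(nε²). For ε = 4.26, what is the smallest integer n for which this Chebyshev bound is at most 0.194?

Require 100/(n·4.26²) ≤ 0.194, i.e. n ≥ 100/(0.194·4.26²) = 28.404.
The smallest integer n is 29.

29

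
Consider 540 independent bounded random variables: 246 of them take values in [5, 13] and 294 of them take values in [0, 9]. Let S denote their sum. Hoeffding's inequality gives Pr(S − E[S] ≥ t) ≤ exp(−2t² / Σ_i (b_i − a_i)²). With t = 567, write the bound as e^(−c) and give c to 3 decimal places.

Σ(b_i − a_i)² = 246·8² + 294·9² = 39558.
c = 2t² / 39558 = 2·567² / 39558 = 16.2541.

16.254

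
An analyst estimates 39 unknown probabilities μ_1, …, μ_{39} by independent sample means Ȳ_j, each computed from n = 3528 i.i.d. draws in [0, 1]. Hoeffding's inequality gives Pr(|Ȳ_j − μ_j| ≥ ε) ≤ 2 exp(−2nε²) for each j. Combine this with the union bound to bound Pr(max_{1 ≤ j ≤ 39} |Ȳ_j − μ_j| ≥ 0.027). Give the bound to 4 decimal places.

0.4552

Per-experiment Hoeffding bound: 2·exp(−2·3528·0.027²) = 2·exp(−5.14382) = 0.011671.
Union bound over 39 events: 39·0.011671 = 0.45516.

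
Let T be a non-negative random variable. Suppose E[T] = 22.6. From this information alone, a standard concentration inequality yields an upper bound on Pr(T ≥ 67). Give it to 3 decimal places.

Only the mean of a non-negative variable is known, so Markov's inequality is the applicable tail bound.
Markov's inequality: for a non-negative random variable, Pr(T ≥ a) ≤ E[T]/a.
Here E[T] = 22.6 and a = 67, so the bound is 22.6/67 = 0.3373.

0.337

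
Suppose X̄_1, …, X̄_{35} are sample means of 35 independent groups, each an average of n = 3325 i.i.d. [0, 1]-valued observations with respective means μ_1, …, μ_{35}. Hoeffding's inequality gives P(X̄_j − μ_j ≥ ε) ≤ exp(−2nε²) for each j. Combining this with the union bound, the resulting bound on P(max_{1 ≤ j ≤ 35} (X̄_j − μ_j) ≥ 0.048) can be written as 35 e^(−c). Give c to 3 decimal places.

15.322

Union bound over the 35 events: P(max_{1 ≤ j ≤ 35} (X̄_j − μ_j) ≥ 0.048) ≤ 35·exp(−2nε²) = 35 exp(−2·3325·0.048²).
So c = 2·3325·0.048² = 15.3216.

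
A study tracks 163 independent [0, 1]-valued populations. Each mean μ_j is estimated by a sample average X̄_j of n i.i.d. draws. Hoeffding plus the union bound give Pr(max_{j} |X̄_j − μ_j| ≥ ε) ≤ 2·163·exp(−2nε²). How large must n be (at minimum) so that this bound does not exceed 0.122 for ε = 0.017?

13652

Need 2·163·exp(−2nε²) ≤ 0.122, i.e. exp(−2nε²) ≤ 0.122/326.
So 2nε² ≥ ln(326/0.122) = 7.890632.
Hence n ≥ 7.890632/(2·0.017²) = 13651.612.
The smallest integer n is 13652.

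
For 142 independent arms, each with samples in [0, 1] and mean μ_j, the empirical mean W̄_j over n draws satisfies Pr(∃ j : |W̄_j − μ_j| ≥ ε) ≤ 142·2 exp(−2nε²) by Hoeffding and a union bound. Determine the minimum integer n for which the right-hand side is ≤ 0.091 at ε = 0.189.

Need 2·142·exp(−2nε²) ≤ 0.091, i.e. exp(−2nε²) ≤ 0.091/284.
So 2nε² ≥ ln(284/0.091) = 8.045870.
Hence n ≥ 8.045870/(2·0.189²) = 112.621.
The smallest integer n is 113.

113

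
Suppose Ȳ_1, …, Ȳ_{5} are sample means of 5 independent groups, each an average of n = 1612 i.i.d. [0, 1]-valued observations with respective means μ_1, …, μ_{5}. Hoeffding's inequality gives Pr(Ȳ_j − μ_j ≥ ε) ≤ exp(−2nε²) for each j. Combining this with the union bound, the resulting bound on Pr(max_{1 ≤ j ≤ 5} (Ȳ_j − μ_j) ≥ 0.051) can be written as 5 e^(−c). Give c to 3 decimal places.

8.386

Union bound over the 5 events: Pr(max_{1 ≤ j ≤ 5} (Ȳ_j − μ_j) ≥ 0.051) ≤ 5·exp(−2nε²) = 5 exp(−2·1612·0.051²).
So c = 2·1612·0.051² = 8.3856.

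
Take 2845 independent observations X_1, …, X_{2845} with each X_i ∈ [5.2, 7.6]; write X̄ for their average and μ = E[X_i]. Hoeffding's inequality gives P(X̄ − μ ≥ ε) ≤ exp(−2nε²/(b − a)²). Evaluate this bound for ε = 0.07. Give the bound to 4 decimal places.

Exponent: 2nε²/(b − a)² = 2·2845·0.07² / 2.4² = 4.84045.
Bound = exp(−4.84045) = 0.00790.

0.0079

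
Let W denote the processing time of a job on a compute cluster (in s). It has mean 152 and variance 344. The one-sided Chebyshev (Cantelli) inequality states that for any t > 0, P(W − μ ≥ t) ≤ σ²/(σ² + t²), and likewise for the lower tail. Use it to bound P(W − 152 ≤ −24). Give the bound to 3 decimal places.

0.374

Here σ² = 344 and t = 24, so σ² + t² = 920.
Cantelli's bound: 344/920 = 0.3739.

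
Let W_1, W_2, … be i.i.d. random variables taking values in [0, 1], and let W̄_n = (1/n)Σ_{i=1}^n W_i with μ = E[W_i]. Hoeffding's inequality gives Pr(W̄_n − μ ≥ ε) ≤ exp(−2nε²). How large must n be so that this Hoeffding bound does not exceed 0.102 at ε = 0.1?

Require exp(−2nε²) ≤ 0.102, i.e. 2nε² ≥ ln(1/0.102) = 2.282782.
So n ≥ 2.282782 / (2·0.1²) = 114.139.
The smallest integer n is 115.

115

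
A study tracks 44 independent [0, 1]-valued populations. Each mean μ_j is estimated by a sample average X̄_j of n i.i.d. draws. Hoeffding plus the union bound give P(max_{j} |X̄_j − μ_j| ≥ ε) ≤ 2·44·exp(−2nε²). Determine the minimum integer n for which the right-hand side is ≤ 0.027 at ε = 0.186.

Need 2·44·exp(−2nε²) ≤ 0.027, i.e. exp(−2nε²) ≤ 0.027/88.
So 2nε² ≥ ln(88/0.027) = 8.089255.
Hence n ≥ 8.089255/(2·0.186²) = 116.910.
The smallest integer n is 117.

117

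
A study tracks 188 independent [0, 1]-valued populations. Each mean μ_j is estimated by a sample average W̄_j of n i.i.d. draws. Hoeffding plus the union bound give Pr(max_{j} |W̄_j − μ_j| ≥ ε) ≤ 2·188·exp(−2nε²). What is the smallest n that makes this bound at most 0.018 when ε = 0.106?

443

Need 2·188·exp(−2nε²) ≤ 0.018, i.e. exp(−2nε²) ≤ 0.018/376.
So 2nε² ≥ ln(376/0.018) = 9.946973.
Hence n ≥ 9.946973/(2·0.106²) = 442.639.
The smallest integer n is 443.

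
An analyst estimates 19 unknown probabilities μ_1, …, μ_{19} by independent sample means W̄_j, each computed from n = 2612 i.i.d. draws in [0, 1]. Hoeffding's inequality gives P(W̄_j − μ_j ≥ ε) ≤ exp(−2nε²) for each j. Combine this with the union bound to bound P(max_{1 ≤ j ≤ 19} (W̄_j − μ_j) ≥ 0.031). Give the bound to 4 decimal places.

0.1255

Per-experiment Hoeffding bound: exp(−2·2612·0.031²) = exp(−5.02026) = 0.0066028.
Union bound over 19 events: 19·0.0066028 = 0.12545.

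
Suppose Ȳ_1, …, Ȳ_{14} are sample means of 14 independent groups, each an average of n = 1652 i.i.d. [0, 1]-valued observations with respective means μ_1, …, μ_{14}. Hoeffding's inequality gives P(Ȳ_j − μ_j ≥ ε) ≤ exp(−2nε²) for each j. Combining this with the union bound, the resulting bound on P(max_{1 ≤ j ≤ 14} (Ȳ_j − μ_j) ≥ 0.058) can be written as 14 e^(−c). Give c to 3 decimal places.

Union bound over the 14 events: P(max_{1 ≤ j ≤ 14} (Ȳ_j − μ_j) ≥ 0.058) ≤ 14·exp(−2nε²) = 14 exp(−2·1652·0.058²).
So c = 2·1652·0.058² = 11.1147.

11.115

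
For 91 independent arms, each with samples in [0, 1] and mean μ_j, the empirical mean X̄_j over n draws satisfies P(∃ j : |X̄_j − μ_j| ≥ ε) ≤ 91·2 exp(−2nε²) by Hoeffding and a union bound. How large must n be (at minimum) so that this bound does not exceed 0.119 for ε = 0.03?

Need 2·91·exp(−2nε²) ≤ 0.119, i.e. exp(−2nε²) ≤ 0.119/182.
So 2nε² ≥ ln(182/0.119) = 7.332638.
Hence n ≥ 7.332638/(2·0.03²) = 4073.688.
The smallest integer n is 4074.

4074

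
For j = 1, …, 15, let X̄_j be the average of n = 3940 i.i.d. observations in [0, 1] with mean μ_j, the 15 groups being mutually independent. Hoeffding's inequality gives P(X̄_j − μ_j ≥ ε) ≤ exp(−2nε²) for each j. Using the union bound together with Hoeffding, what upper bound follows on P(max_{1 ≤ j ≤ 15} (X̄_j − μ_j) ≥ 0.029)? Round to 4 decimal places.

Per-experiment Hoeffding bound: exp(−2·3940·0.029²) = exp(−6.62708) = 0.001324.
Union bound over 15 events: 15·0.001324 = 0.01986.

0.0199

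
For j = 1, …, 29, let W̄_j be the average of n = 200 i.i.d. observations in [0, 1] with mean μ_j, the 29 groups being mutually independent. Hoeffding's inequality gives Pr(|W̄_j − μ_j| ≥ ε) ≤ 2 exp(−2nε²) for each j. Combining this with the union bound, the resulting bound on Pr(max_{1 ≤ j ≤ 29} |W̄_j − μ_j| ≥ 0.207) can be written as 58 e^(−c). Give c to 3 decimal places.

Union bound over the 29 events: Pr(max_{1 ≤ j ≤ 29} |W̄_j − μ_j| ≥ 0.207) ≤ 29·2·exp(−2nε²) = 58 exp(−2·200·0.207²).
So c = 2·200·0.207² = 17.1396.

17.140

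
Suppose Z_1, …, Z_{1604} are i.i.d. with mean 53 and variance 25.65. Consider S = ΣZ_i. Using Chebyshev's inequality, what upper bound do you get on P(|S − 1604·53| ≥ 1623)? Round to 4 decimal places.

0.0156

Var(S) = n·Var(Z_i) = 1604·25.65 = 41142.6.
Chebyshev: P(|S − 1604·53| ≥ 1623) ≤ Var(S)/1623² = 41142.6/2634129 = 0.0156.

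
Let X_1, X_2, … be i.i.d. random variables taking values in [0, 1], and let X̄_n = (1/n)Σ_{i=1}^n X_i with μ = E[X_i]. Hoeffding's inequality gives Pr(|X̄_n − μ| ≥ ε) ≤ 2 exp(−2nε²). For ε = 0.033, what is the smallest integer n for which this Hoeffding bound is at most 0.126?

Require 2·exp(−2nε²) ≤ 0.126, i.e. 2nε² ≥ ln(2/0.126) = 2.764621.
So n ≥ 2.764621 / (2·0.033²) = 1269.339.
The smallest integer n is 1270.

1270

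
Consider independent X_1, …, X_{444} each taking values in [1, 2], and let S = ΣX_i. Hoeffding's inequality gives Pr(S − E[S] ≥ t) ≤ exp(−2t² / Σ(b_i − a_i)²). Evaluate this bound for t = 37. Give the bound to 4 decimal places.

0.0021

Σ(b_i − a_i)² = 444·(1)² = 444.
Exponent = 2·37²/444 = 6.1667.
Bound = exp(−6.1667) = 0.00210.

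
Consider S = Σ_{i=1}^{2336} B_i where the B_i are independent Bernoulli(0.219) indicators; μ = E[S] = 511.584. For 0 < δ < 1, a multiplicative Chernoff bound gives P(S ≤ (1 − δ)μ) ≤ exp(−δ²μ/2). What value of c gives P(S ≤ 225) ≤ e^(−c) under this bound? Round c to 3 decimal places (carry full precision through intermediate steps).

80.271

Write 225 = (1 − δ)μ, so δ = 1 − 225/511.584 = 0.5601895…
Then the exponent is δ²μ/2 = (μ − 225)²/(2μ) = 80.270678.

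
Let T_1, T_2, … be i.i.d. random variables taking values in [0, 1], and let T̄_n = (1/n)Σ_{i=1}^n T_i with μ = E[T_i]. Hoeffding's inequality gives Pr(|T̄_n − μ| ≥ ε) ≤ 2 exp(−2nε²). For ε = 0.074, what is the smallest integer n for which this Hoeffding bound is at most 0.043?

Require 2·exp(−2nε²) ≤ 0.043, i.e. 2nε² ≥ ln(2/0.043) = 3.839702.
So n ≥ 3.839702 / (2·0.074²) = 350.594.
The smallest integer n is 351.

351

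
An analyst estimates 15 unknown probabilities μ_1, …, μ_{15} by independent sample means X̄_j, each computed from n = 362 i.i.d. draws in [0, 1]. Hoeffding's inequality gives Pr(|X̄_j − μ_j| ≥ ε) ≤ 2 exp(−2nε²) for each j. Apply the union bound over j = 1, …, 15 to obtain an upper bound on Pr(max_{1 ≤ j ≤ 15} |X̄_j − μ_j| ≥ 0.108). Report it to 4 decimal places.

0.0065

Per-experiment Hoeffding bound: 2·exp(−2·362·0.108²) = 2·exp(−8.44474) = 0.00043006.
Union bound over 15 events: 15·0.00043006 = 0.00645.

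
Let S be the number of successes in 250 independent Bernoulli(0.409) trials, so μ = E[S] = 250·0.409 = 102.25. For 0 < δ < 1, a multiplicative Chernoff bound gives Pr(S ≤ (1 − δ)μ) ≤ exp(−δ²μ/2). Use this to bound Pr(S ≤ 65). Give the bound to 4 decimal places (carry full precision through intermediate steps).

0.0011

Write 65 = (1 − δ)μ, so δ = 1 − 65/102.25 = 0.3643032…
Then the exponent is δ²μ/2 = (μ − 65)²/(2μ) = 6.785147.
Bound = exp(−6.785147) = 0.00113.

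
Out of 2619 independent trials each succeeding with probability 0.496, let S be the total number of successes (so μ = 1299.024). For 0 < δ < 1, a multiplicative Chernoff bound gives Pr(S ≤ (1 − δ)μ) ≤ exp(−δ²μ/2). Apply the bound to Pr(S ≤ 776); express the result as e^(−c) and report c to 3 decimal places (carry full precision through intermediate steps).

Write 776 = (1 − δ)μ, so δ = 1 − 776/1299.024 = 0.4026284…
Then the exponent is δ²μ/2 = (μ − 776)²/(2μ) = 105.292167.

105.292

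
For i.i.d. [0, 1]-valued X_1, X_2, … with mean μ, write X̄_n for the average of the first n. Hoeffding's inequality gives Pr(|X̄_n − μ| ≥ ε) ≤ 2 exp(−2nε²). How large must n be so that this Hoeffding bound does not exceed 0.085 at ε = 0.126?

Require 2·exp(−2nε²) ≤ 0.085, i.e. 2nε² ≥ ln(2/0.085) = 3.158251.
So n ≥ 3.158251 / (2·0.126²) = 99.466.
The smallest integer n is 100.

100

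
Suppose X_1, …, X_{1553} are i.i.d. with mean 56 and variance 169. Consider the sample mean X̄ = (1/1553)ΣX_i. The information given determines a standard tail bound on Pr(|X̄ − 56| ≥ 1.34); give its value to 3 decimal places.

With mean and variance of each term known, Chebyshev's inequality bounds the deviation of the sum (or sample mean).
Var(X̄) = Var(X_i)/n = 169/1553 = 0.10882.
Chebyshev: Pr(|X̄ − 56| ≥ 1.34) ≤ Var(X̄)/(1.34)² = 169/(1553·1.34²) = 0.0606.

0.061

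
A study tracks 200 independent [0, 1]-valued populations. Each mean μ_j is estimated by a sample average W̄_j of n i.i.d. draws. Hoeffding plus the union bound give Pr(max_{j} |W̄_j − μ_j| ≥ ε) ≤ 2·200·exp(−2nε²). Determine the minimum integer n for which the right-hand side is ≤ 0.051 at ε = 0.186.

Need 2·200·exp(−2nε²) ≤ 0.051, i.e. exp(−2nε²) ≤ 0.051/400.
So 2nε² ≥ ln(400/0.051) = 8.967394.
Hence n ≥ 8.967394/(2·0.186²) = 129.602.
The smallest integer n is 130.

130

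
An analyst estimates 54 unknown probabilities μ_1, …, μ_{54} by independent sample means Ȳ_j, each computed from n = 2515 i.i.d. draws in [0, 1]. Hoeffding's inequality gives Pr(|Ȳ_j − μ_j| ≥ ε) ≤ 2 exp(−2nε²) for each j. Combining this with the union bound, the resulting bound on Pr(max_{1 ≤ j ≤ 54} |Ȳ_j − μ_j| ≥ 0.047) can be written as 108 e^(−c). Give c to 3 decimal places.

11.111

Union bound over the 54 events: Pr(max_{1 ≤ j ≤ 54} |Ȳ_j − μ_j| ≥ 0.047) ≤ 54·2·exp(−2nε²) = 108 exp(−2·2515·0.047²).
So c = 2·2515·0.047² = 11.1113.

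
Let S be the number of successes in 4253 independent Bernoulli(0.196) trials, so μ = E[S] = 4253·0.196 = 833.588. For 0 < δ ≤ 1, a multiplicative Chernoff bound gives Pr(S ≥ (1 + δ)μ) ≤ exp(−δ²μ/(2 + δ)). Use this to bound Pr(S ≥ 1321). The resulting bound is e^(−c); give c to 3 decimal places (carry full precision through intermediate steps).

Write 1321 = (1 + δ)μ, so δ = 1321/833.588 − 1 = 0.5847157…
Then the exponent is δ²μ/(2 + δ) = (1321 − μ)² / (μ·(2 + δ)) = 110.262592.

110.263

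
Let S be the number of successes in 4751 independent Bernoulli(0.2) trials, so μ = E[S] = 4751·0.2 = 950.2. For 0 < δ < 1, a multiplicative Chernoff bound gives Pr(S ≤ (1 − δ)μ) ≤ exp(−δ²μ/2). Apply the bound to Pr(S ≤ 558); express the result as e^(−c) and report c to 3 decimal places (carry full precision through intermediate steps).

80.941

Write 558 = (1 − δ)μ, so δ = 1 − 558/950.2 = 0.4127552…
Then the exponent is δ²μ/2 = (μ − 558)²/(2μ) = 80.941297.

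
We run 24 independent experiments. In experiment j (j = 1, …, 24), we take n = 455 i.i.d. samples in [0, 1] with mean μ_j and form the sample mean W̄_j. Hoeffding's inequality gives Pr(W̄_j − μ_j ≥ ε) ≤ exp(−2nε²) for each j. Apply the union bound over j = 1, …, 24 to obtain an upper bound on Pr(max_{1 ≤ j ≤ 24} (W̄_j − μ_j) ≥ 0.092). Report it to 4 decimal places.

0.0108

Per-experiment Hoeffding bound: exp(−2·455·0.092²) = exp(−7.70224) = 0.00045181.
Union bound over 24 events: 24·0.00045181 = 0.01084.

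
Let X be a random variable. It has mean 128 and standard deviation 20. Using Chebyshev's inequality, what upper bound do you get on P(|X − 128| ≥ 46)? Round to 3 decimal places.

Chebyshev: P(|X − μ| ≥ t) ≤ Var(X)/t².
Var(X) = σ² = 20² = 400.
Bound = 400 / 2116 = 0.1890.

0.189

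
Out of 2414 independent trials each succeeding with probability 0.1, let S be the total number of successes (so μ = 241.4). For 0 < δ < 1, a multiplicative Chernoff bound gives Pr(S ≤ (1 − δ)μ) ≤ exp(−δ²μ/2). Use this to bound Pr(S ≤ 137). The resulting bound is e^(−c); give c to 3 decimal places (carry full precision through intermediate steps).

22.575

Write 137 = (1 − δ)μ, so δ = 1 − 137/241.4 = 0.4324772…
Then the exponent is δ²μ/2 = (μ − 137)²/(2μ) = 22.575311.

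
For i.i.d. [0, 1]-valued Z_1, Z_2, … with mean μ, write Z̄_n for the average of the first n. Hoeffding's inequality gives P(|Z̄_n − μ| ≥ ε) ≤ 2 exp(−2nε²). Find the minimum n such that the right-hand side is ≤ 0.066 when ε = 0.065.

404

Require 2·exp(−2nε²) ≤ 0.066, i.e. 2nε² ≥ ln(2/0.066) = 3.411248.
So n ≥ 3.411248 / (2·0.065²) = 403.698.
The smallest integer n is 404.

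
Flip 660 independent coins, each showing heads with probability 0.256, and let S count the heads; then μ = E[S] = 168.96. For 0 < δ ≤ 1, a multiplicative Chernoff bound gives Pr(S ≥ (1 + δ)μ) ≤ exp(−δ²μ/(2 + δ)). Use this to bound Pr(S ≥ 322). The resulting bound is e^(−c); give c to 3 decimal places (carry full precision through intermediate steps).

Write 322 = (1 + δ)μ, so δ = 322/168.96 − 1 = 0.9057765…
Then the exponent is δ²μ/(2 + δ) = (322 − μ)² / (μ·(2 + δ)) = 47.704989.

47.705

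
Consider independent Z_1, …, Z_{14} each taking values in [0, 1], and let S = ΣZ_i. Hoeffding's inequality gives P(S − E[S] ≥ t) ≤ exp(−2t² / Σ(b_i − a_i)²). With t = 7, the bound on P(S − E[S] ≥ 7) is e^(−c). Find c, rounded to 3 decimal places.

Σ(b_i − a_i)² = 14·(1)² = 14.
c = 2t²/14 = 2·7²/14 = 7.0000.

7.000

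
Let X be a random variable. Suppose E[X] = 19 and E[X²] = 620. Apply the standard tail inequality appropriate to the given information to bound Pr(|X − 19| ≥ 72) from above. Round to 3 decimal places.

The first two moments determine the variance, so Chebyshev's inequality is the sharpest standard bound available.
Var(X) = E[X²] − (E[X])² = 620 − 361 = 259.
Chebyshev's inequality: Pr(|X − μ| ≥ t) ≤ Var(X)/t² = 259/5184 = 0.0500.

0.050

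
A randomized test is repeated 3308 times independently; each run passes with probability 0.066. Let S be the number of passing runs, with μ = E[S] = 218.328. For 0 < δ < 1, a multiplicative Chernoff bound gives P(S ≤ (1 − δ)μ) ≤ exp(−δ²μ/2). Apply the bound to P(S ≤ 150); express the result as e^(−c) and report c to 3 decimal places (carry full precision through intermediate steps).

10.692

Write 150 = (1 − δ)μ, so δ = 1 − 150/218.328 = 0.3129603…
Then the exponent is δ²μ/2 = (μ − 150)²/(2μ) = 10.691976.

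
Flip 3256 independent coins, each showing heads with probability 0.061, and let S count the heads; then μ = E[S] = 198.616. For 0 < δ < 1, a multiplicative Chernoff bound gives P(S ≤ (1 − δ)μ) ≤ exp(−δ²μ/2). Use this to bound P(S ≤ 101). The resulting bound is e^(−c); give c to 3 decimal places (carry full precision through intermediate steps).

Write 101 = (1 − δ)μ, so δ = 1 − 101/198.616 = 0.491481…
Then the exponent is δ²μ/2 = (μ − 101)²/(2μ) = 23.988207.

23.988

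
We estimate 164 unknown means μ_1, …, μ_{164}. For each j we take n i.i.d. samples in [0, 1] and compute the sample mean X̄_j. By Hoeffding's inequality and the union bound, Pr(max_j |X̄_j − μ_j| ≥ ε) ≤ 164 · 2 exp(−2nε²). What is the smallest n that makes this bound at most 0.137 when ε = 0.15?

Need 2·164·exp(−2nε²) ≤ 0.137, i.e. exp(−2nε²) ≤ 0.137/328.
So 2nε² ≥ ln(328/0.137) = 7.780788.
Hence n ≥ 7.780788/(2·0.15²) = 172.906.
The smallest integer n is 173.

173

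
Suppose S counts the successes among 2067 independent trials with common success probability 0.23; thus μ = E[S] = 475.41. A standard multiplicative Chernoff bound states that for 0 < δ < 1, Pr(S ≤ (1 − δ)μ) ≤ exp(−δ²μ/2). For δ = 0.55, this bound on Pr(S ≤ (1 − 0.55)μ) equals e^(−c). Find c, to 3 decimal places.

c = δ²μ/2 = 0.55²·475.41/2 = 71.9058.

71.906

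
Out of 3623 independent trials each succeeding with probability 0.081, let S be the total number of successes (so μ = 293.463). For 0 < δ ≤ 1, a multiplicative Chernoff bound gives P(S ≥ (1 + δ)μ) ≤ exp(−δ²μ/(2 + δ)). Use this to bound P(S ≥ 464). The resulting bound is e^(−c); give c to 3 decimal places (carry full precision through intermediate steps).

Write 464 = (1 + δ)μ, so δ = 464/293.463 − 1 = 0.5811193…
Then the exponent is δ²μ/(2 + δ) = (464 − μ)² / (μ·(2 + δ)) = 38.395101.

38.395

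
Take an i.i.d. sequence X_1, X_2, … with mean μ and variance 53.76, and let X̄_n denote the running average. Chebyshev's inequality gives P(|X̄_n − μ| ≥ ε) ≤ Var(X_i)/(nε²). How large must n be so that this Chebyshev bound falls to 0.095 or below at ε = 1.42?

281

Require 53.76/(n·1.42²) ≤ 0.095, i.e. n ≥ 53.76/(0.095·1.42²) = 280.646.
The smallest integer n is 281.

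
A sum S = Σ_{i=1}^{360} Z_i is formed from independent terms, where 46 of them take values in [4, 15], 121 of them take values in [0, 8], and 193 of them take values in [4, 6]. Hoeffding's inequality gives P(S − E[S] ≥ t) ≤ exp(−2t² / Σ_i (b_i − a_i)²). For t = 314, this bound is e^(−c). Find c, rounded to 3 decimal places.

Σ(b_i − a_i)² = 46·11² + 121·8² + 193·2² = 14082.
c = 2t² / 14082 = 2·314² / 14082 = 14.0031.

14.003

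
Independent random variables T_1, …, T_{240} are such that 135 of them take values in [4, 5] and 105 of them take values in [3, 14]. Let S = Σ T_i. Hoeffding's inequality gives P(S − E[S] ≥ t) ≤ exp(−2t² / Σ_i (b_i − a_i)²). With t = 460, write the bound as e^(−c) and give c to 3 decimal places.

32.960

Σ(b_i − a_i)² = 135·1² + 105·11² = 12840.
c = 2t² / 12840 = 2·460² / 12840 = 32.9595.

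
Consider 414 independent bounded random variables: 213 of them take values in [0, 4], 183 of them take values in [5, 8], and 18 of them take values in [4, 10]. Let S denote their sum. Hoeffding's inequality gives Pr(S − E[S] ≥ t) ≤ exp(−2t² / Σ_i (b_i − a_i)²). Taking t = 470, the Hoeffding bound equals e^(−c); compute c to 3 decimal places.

Σ(b_i − a_i)² = 213·4² + 183·3² + 18·6² = 5703.
c = 2t² / 5703 = 2·470² / 5703 = 77.4680.

77.468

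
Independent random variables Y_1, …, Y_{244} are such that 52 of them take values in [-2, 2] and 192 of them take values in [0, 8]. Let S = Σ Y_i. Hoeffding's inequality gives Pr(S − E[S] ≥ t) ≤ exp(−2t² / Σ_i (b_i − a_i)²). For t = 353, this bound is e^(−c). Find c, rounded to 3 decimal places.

Σ(b_i − a_i)² = 52·4² + 192·8² = 13120.
c = 2t² / 13120 = 2·353² / 13120 = 18.9953.

18.995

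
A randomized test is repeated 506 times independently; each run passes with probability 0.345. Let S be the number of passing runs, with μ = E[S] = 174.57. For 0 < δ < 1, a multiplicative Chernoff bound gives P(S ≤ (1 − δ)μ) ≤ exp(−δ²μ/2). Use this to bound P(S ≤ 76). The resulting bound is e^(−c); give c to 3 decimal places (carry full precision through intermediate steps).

27.829

Write 76 = (1 − δ)μ, so δ = 1 − 76/174.57 = 0.5646446…
Then the exponent is δ²μ/2 = (μ − 76)²/(2μ) = 27.828507.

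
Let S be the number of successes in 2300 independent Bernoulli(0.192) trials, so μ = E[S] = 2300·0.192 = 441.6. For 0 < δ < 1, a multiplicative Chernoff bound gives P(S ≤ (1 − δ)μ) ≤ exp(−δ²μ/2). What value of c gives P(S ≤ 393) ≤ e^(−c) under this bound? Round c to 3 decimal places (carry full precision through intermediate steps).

2.674

Write 393 = (1 − δ)μ, so δ = 1 − 393/441.6 = 0.1100543…
Then the exponent is δ²μ/2 = (μ − 393)²/(2μ) = 2.674321.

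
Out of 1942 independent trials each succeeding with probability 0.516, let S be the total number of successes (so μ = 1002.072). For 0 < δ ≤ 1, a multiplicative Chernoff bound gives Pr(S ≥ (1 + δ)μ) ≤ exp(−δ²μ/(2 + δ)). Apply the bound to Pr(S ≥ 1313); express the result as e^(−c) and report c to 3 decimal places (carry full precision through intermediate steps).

41.759

Write 1313 = (1 + δ)μ, so δ = 1313/1002.072 − 1 = 0.3102851…
Then the exponent is δ²μ/(2 + δ) = (1313 − μ)² / (μ·(2 + δ)) = 41.759488.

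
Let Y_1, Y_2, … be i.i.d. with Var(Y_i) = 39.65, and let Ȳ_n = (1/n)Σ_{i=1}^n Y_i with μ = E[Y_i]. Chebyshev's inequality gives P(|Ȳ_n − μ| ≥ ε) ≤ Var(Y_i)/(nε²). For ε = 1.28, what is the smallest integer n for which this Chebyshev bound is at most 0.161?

Require 39.65/(n·1.28²) ≤ 0.161, i.e. n ≥ 39.65/(0.161·1.28²) = 150.313.
The smallest integer n is 151.

151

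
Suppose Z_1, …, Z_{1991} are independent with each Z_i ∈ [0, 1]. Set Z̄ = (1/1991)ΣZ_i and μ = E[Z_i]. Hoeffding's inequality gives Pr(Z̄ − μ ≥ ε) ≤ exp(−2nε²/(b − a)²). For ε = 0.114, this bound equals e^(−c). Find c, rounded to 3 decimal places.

c = 2nε²/(b − a)² = 2·1991·0.114² / 1² = 51.7501.

51.750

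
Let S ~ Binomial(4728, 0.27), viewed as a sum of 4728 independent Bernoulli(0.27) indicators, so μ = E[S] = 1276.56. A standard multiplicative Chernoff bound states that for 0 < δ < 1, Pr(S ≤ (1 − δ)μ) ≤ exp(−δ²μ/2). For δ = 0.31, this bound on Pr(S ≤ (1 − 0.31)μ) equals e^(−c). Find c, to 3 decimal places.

61.339

c = δ²μ/2 = 0.31²·1276.56/2 = 61.3387.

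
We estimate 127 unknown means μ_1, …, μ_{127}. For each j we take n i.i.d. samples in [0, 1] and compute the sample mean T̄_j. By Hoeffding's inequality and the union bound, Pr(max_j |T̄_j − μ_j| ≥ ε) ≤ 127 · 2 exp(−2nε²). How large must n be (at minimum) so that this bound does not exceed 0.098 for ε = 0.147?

182

Need 2·127·exp(−2nε²) ≤ 0.098, i.e. exp(−2nε²) ≤ 0.098/254.
So 2nε² ≥ ln(254/0.098) = 7.860122.
Hence n ≥ 7.860122/(2·0.147²) = 181.871.
The smallest integer n is 182.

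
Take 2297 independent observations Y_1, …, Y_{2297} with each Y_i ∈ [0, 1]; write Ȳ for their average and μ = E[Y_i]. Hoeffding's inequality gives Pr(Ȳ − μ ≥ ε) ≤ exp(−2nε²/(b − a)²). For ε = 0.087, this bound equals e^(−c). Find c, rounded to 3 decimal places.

c = 2nε²/(b − a)² = 2·2297·0.087² / 1² = 34.7720.

34.772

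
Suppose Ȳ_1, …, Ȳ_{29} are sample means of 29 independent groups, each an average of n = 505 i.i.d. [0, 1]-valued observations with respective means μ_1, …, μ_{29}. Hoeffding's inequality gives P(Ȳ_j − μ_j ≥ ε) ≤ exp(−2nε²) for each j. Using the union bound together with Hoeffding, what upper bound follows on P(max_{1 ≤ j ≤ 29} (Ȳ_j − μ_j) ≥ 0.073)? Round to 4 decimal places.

Per-experiment Hoeffding bound: exp(−2·505·0.073²) = exp(−5.38229) = 0.0045973.
Union bound over 29 events: 29·0.0045973 = 0.13332.

0.1333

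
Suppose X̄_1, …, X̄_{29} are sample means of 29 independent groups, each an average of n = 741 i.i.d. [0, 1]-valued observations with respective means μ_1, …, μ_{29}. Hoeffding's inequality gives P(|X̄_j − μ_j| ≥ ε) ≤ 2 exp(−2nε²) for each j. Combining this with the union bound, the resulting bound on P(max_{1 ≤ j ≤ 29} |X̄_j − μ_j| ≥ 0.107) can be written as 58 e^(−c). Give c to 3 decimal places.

Union bound over the 29 events: P(max_{1 ≤ j ≤ 29} |X̄_j − μ_j| ≥ 0.107) ≤ 29·2·exp(−2nε²) = 58 exp(−2·741·0.107²).
So c = 2·741·0.107² = 16.9674.

16.967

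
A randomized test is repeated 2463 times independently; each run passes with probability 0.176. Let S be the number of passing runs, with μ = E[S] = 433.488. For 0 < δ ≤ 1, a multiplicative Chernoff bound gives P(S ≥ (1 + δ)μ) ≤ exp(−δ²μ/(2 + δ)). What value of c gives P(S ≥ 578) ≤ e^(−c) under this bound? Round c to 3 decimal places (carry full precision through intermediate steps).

Write 578 = (1 + δ)μ, so δ = 578/433.488 − 1 = 0.3333702…
Then the exponent is δ²μ/(2 + δ) = (578 − μ)² / (μ·(2 + δ)) = 20.646531.

20.647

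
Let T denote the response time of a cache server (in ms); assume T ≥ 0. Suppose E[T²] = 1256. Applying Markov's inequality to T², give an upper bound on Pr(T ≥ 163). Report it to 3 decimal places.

Since T ≥ 0, the event {T ≥ 163} is the same as {T² ≥ 26569}.
Markov's inequality applied to T² gives Pr(T² ≥ 26569) ≤ E[T²]/26569 = 1256/26569 = 0.0473.

0.047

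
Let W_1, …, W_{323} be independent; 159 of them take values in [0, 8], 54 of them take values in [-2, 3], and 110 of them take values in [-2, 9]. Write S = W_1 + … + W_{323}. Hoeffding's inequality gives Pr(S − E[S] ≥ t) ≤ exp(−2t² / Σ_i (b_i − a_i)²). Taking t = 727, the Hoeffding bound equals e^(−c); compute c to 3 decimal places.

42.562

Σ(b_i − a_i)² = 159·8² + 54·5² + 110·11² = 24836.
c = 2t² / 24836 = 2·727² / 24836 = 42.5615.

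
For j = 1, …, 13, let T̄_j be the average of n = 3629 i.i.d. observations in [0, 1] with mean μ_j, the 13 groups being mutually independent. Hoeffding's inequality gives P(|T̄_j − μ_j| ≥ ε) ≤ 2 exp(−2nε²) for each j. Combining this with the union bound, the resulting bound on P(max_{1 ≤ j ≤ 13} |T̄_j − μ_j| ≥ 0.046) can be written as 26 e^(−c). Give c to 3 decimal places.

Union bound over the 13 events: P(max_{1 ≤ j ≤ 13} |T̄_j − μ_j| ≥ 0.046) ≤ 13·2·exp(−2nε²) = 26 exp(−2·3629·0.046²).
So c = 2·3629·0.046² = 15.3579.

15.358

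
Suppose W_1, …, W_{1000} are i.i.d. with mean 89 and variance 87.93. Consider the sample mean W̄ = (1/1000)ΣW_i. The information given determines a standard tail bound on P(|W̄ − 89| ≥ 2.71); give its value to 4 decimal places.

0.0120

With mean and variance of each term known, Chebyshev's inequality bounds the deviation of the sum (or sample mean).
Var(W̄) = Var(W_i)/n = 87.93/1000 = 0.08793.
Chebyshev: P(|W̄ − 89| ≥ 2.71) ≤ Var(W̄)/(2.71)² = 87.93/(1000·2.71²) = 0.0120.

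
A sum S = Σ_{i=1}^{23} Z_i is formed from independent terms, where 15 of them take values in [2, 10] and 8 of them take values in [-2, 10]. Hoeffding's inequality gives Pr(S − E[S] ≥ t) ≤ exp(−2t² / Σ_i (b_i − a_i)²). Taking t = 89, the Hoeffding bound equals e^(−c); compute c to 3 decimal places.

Σ(b_i − a_i)² = 15·8² + 8·12² = 2112.
c = 2t² / 2112 = 2·89² / 2112 = 7.5009.

7.501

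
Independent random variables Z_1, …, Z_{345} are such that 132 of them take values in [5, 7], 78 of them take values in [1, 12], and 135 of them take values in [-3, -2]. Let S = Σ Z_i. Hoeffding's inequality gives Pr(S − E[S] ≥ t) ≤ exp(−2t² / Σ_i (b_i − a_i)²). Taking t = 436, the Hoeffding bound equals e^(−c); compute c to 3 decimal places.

Σ(b_i − a_i)² = 132·2² + 78·11² + 135·1² = 10101.
c = 2t² / 10101 = 2·436² / 10101 = 37.6390.

37.639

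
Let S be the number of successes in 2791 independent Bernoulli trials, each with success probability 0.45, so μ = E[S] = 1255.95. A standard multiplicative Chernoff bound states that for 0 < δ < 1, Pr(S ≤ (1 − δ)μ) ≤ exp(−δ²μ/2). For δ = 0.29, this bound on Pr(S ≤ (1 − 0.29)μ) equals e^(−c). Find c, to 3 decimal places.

52.813

c = δ²μ/2 = 0.29²·1255.95/2 = 52.8127.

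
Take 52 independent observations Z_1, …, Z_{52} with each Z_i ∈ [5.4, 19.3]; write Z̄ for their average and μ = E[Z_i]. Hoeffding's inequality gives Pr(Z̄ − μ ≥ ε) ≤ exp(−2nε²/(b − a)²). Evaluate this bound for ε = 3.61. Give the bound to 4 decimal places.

Exponent: 2nε²/(b − a)² = 2·52·3.61² / 13.9² = 7.01485.
Bound = exp(−7.01485) = 0.00090.

0.0009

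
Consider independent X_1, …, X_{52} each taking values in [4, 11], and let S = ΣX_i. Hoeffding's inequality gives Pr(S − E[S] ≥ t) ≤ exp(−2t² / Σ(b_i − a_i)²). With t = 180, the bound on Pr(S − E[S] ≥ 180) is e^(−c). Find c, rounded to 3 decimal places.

25.432

Σ(b_i − a_i)² = 52·(7)² = 2548.
c = 2t²/2548 = 2·180²/2548 = 25.4317.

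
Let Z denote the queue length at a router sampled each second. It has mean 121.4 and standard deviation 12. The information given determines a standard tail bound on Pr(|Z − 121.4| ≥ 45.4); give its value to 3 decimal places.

0.070

Mean and variance are known, so Chebyshev's inequality applies.
Chebyshev: Pr(|Z − μ| ≥ t) ≤ Var(Z)/t².
Var(Z) = σ² = 12² = 144.
Bound = 144 / 2061.16 = 0.0699.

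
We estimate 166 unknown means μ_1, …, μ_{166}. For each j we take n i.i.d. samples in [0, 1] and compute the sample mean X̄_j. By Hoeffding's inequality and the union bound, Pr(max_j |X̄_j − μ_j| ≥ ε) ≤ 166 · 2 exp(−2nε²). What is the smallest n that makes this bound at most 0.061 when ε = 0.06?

1195

Need 2·166·exp(−2nε²) ≤ 0.061, i.e. exp(−2nε²) ≤ 0.061/332.
So 2nε² ≥ ln(332/0.061) = 8.602016.
Hence n ≥ 8.602016/(2·0.06²) = 1194.724.
The smallest integer n is 1195.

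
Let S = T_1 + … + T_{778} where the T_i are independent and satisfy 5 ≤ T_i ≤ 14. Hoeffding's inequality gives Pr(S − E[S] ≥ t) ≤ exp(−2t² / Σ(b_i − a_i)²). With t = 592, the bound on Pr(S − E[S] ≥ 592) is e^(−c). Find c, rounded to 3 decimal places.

Σ(b_i − a_i)² = 778·(9)² = 63018.
c = 2t²/63018 = 2·592²/63018 = 11.1227.

11.123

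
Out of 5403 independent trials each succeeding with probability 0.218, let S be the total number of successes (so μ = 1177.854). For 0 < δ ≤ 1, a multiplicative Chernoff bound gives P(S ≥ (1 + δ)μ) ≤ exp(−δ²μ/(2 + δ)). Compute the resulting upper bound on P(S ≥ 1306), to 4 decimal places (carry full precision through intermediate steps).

Write 1306 = (1 + δ)μ, so δ = 1306/1177.854 − 1 = 0.1087962…
Then the exponent is δ²μ/(2 + δ) = (1306 − μ)² / (μ·(2 + δ)) = 6.611257.
Bound = exp(−6.611257) = 0.00135.

0.0013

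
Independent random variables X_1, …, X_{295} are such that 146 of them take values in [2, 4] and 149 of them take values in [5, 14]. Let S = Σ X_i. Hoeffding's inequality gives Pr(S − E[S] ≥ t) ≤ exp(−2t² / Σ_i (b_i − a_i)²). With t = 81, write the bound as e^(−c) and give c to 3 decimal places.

1.037

Σ(b_i − a_i)² = 146·2² + 149·9² = 12653.
c = 2t² / 12653 = 2·81² / 12653 = 1.0371.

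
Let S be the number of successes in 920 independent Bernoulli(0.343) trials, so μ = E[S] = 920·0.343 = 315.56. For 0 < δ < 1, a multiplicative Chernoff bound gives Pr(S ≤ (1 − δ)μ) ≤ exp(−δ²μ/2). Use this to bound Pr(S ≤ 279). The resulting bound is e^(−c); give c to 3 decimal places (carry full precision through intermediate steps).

Write 279 = (1 − δ)μ, so δ = 1 − 279/315.56 = 0.1158575…
Then the exponent is δ²μ/2 = (μ − 279)²/(2μ) = 2.117876.

2.118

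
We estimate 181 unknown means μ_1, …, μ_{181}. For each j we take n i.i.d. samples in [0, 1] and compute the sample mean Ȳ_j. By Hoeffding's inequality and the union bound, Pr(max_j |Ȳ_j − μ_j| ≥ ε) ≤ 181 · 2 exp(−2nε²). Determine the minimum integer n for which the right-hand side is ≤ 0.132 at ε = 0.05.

1584

Need 2·181·exp(−2nε²) ≤ 0.132, i.e. exp(−2nε²) ≤ 0.132/362.
So 2nε² ≥ ln(362/0.132) = 7.916598.
Hence n ≥ 7.916598/(2·0.05²) = 1583.320.
The smallest integer n is 1584.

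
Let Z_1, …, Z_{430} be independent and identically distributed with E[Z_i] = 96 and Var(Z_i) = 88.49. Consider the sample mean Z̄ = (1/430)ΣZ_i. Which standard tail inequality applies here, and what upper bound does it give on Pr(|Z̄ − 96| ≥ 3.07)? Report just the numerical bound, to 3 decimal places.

With mean and variance of each term known, Chebyshev's inequality bounds the deviation of the sum (or sample mean).
Var(Z̄) = Var(Z_i)/n = 88.49/430 = 0.20579.
Chebyshev: Pr(|Z̄ − 96| ≥ 3.07) ≤ Var(Z̄)/(3.07)² = 88.49/(430·3.07²) = 0.0218.

0.022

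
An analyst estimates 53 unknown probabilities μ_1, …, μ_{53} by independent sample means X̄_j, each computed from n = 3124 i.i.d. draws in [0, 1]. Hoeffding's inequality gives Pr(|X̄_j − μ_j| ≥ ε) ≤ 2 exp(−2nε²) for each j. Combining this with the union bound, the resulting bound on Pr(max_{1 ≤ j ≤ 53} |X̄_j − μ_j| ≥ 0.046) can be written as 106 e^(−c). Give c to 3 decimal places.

13.221

Union bound over the 53 events: Pr(max_{1 ≤ j ≤ 53} |X̄_j − μ_j| ≥ 0.046) ≤ 53·2·exp(−2nε²) = 106 exp(−2·3124·0.046²).
So c = 2·3124·0.046² = 13.2208.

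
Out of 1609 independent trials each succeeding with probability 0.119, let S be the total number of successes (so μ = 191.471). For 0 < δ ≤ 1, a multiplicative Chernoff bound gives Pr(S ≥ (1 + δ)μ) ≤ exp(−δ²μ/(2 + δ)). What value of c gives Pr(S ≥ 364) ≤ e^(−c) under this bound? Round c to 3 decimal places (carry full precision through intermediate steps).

Write 364 = (1 + δ)μ, so δ = 364/191.471 − 1 = 0.9010712…
Then the exponent is δ²μ/(2 + δ) = (364 − μ)² / (μ·(2 + δ)) = 53.587417.

53.587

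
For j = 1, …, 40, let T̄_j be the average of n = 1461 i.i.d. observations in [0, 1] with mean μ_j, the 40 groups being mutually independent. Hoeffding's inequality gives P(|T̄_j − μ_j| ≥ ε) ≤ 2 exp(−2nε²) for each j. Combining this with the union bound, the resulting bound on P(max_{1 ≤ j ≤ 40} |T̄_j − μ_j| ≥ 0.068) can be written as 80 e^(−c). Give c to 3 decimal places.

Union bound over the 40 events: P(max_{1 ≤ j ≤ 40} |T̄_j − μ_j| ≥ 0.068) ≤ 40·2·exp(−2nε²) = 80 exp(−2·1461·0.068²).
So c = 2·1461·0.068² = 13.5113.

13.511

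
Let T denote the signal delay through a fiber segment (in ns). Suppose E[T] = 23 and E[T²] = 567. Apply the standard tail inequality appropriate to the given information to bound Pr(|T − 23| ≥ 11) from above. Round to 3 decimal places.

The first two moments determine the variance, so Chebyshev's inequality is the sharpest standard bound available.
Var(T) = E[T²] − (E[T])² = 567 − 529 = 38.
Chebyshev's inequality: Pr(|T − μ| ≥ t) ≤ Var(T)/t² = 38/121 = 0.3140.

0.314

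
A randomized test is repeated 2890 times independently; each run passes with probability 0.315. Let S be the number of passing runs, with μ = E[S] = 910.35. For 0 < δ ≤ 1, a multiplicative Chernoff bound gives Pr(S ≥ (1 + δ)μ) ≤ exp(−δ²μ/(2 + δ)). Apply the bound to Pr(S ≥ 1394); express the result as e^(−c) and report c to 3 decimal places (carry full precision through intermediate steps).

101.511

Write 1394 = (1 + δ)μ, so δ = 1394/910.35 − 1 = 0.5312792…
Then the exponent is δ²μ/(2 + δ) = (1394 − μ)² / (μ·(2 + δ)) = 101.511195.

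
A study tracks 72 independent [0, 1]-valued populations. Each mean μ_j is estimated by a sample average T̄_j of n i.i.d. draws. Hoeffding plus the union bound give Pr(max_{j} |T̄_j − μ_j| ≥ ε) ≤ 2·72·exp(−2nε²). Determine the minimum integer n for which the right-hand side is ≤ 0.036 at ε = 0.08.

Need 2·72·exp(−2nε²) ≤ 0.036, i.e. exp(−2nε²) ≤ 0.036/144.
So 2nε² ≥ ln(144/0.036) = 8.294050.
Hence n ≥ 8.294050/(2·0.08²) = 647.973.
The smallest integer n is 648.

648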